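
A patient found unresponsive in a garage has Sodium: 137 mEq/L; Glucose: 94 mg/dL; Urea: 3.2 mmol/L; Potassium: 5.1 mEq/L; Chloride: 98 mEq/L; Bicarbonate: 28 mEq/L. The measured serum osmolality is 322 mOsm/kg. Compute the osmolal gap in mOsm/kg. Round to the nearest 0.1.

Calculated osmolality = 2·Na + glucose/18 + urea
= 2·137 + 94/18 + 3.2
= 274 + 5.22 + 3.20
= 282.42 mOsm/kg ≈ 282.4 mOsm/kg
Osmolar gap = measured − calculated = 322 − 282.4 = 39.6 mOsm/kg

39.6 mOsm/kg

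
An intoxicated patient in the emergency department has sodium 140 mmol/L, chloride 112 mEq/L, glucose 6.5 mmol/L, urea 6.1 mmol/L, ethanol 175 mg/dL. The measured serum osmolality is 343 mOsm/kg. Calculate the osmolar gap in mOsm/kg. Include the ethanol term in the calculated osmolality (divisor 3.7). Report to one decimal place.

3.1 mOsm/kg

Calculated osmolality = 2·Na + glucose + urea + ethanol/3.7
= 2·140 + 6.5 + 6.1 + 175/3.7
= 280 + 6.50 + 6.10 + 47.30
= 339.9 mOsm/kg ≈ 339.9 mOsm/kg
Osmolar gap = measured − calculated = 343 − 339.9 = 3.1 mOsm/kg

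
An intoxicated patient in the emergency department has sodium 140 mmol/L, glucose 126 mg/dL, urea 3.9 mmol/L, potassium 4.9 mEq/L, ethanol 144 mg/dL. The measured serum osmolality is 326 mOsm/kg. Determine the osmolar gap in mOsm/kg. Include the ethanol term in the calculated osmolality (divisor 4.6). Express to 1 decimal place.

3.8 mOsm/kg

Calculated osmolality = 2·Na + glucose/18 + urea + ethanol/4.6
= 2·140 + 126/18 + 3.9 + 144/4.6
= 280 + 7 + 3.90 + 31.30
= 322.2 mOsm/kg ≈ 322.2 mOsm/kg
Osmolar gap = measured − calculated = 326 − 322.2 = 3.8 mOsm/kg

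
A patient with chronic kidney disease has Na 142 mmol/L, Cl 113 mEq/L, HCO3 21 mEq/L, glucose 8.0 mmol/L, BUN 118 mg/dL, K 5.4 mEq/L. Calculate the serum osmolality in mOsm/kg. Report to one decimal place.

Calculated osmolality = 2·Na + glucose + BUN/2.8
= 2·142 + 8 + 118/2.8
= 284 + 8 + 42.14
= 334.14 mOsm/kg

334.1 mOsm/kg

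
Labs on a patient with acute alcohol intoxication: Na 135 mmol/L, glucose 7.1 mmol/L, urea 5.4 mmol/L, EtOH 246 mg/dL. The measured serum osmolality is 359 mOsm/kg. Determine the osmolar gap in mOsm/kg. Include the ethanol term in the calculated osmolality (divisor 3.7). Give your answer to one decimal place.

10.0 mOsm/kg

Calculated osmolality = 2·Na + glucose + urea + ethanol/3.7
= 2·135 + 7.1 + 5.4 + 246/3.7
= 270 + 7.10 + 5.40 + 66.49
= 348.99 mOsm/kg ≈ 349.0 mOsm/kg
Osmolar gap = measured − calculated = 359 − 349.0 = 10.0 mOsm/kg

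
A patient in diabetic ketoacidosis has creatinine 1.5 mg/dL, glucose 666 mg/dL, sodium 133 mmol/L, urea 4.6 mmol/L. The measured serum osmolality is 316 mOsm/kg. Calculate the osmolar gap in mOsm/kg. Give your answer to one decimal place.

8.4 mOsm/kg

Calculated osmolality = 2·Na + glucose/18 + urea
= 2·133 + 666/18 + 4.6
= 266 + 37 + 4.60
= 307.6 mOsm/kg ≈ 307.6 mOsm/kg
Osmolar gap = measured − calculated = 316 − 307.6 = 8.4 mOsm/kg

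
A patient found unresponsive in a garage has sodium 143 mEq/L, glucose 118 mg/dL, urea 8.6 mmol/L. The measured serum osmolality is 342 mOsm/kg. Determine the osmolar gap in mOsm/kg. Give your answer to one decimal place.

Calculated osmolality = 2·Na + glucose/18 + urea
= 2·143 + 118/18 + 8.6
= 286 + 6.56 + 8.60
= 301.16 mOsm/kg ≈ 301.2 mOsm/kg
Osmolar gap = measured − calculated = 342 − 301.2 = 40.8 mOsm/kg

40.8 mOsm/kg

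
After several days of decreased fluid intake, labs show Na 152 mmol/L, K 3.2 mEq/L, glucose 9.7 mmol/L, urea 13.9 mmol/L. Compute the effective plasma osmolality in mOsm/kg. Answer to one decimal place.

313.7 mOsm/kg

Effective osmolality excludes urea (freely permeant across cell membranes):
2·Na + glucose
= 2·152 + 9.7
= 304 + 9.7
= 313.7 mOsm/kg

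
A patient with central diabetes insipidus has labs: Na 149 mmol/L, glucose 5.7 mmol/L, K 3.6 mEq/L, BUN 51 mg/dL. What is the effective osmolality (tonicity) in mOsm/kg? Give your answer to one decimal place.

Effective osmolality excludes urea (freely permeant across cell membranes):
2·Na + glucose
= 2·149 + 5.7
= 298 + 5.7
= 303.7 mOsm/kg

303.7 mOsm/kg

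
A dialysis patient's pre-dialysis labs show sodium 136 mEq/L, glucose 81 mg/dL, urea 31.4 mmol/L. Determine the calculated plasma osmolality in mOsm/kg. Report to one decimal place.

Calculated osmolality = 2·Na + glucose/18 + urea
= 2·136 + 81/18 + 31.4
= 272 + 4.50 + 31.40
= 307.9 mOsm/kg

307.9 mOsm/kg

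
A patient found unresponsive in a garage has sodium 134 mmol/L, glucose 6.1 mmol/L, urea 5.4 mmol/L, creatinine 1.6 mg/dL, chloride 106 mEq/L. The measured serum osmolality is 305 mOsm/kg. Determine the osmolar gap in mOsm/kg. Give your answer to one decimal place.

Calculated osmolality = 2·Na + glucose + urea
= 2·134 + 6.1 + 5.4
= 268 + 6.10 + 5.40
= 279.5 mOsm/kg ≈ 279.5 mOsm/kg
Osmolar gap = measured − calculated = 305 − 279.5 = 25.5 mOsm/kg

25.5 mOsm/kg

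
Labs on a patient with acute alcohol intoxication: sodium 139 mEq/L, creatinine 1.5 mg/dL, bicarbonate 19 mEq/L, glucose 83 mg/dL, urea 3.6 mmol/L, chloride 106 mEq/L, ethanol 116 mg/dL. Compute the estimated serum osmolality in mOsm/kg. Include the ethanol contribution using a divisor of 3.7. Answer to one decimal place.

317.6 mOsm/kg

Calculated osmolality = 2·Na + glucose/18 + urea + ethanol/3.7
= 2·139 + 83/18 + 3.6 + 116/3.7
= 278 + 4.61 + 3.60 + 31.35
= 317.56 mOsm/kg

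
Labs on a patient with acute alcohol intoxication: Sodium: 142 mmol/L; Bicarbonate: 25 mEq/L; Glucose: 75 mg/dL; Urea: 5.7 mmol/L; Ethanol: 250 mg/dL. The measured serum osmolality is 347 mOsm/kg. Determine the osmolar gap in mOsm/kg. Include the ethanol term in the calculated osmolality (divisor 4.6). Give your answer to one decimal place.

Calculated osmolality = 2·Na + glucose/18 + urea + ethanol/4.6
= 2·142 + 75/18 + 5.7 + 250/4.6
= 284 + 4.17 + 5.70 + 54.35
= 348.22 mOsm/kg ≈ 348.2 mOsm/kg
Osmolar gap = measured − calculated = 347 − 348.2 = -1.2 mOsm/kg

-1.2 mOsm/kg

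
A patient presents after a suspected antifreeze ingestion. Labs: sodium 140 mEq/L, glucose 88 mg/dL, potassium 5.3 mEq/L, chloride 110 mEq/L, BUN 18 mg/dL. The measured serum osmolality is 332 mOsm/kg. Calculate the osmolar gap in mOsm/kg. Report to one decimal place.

Calculated osmolality = 2·Na + glucose/18 + BUN/2.8
= 2·140 + 88/18 + 18/2.8
= 280 + 4.89 + 6.43
= 291.32 mOsm/kg ≈ 291.3 mOsm/kg
Osmolar gap = measured − calculated = 332 − 291.3 = 40.7 mOsm/kg

40.7 mOsm/kg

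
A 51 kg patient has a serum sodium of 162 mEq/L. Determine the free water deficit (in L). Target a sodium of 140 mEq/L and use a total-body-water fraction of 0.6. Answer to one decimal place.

4.8 L

TBW = 0.6 · 51 = 30.6 L
Free water deficit = TBW · (Na/140 − 1)
= 30.6 · (162/140 − 1)
= 30.6 · 0.1571
= 4.81 L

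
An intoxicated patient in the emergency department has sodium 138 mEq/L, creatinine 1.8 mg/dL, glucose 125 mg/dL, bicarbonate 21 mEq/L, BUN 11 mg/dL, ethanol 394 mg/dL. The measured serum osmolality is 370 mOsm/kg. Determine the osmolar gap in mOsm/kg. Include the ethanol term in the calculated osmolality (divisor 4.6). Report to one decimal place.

Calculated osmolality = 2·Na + glucose/18 + BUN/2.8 + ethanol/4.6
= 2·138 + 125/18 + 11/2.8 + 394/4.6
= 276 + 6.94 + 3.93 + 85.65
= 372.52 mOsm/kg ≈ 372.5 mOsm/kg
Osmolar gap = measured − calculated = 370 − 372.5 = -2.5 mOsm/kg

-2.5 mOsm/kg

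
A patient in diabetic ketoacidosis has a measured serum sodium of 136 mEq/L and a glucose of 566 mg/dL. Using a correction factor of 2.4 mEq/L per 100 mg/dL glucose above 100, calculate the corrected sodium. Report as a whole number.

Corrected Na = measured Na + 2.4 · (glucose − 100)/100
= 136 + 2.4 · (566 − 100)/100
= 136 + 11.2
= 147.2 mEq/L

147 mEq/L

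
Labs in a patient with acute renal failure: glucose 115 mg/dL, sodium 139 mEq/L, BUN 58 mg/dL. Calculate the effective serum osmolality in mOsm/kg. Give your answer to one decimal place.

284.4 mOsm/kg

Effective osmolality excludes urea (freely permeant across cell membranes):
2·Na + glucose/18
= 2·139 + 115/18
= 278 + 6.39
= 284.39 mOsm/kg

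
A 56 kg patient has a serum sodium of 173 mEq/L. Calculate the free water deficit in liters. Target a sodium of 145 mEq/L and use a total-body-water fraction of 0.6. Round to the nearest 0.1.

TBW = 0.6 · 56 = 33.6 L
Free water deficit = TBW · (Na/145 − 1)
= 33.6 · (173/145 − 1)
= 33.6 · 0.1931
= 6.49 L

6.5 L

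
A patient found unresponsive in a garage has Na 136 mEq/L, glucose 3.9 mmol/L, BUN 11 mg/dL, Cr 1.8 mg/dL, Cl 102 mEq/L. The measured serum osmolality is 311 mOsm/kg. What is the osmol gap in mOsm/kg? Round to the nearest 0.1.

31.2 mOsm/kg

Calculated osmolality = 2·Na + glucose + BUN/2.8
= 2·136 + 3.9 + 11/2.8
= 272 + 3.90 + 3.93
= 279.83 mOsm/kg ≈ 279.8 mOsm/kg
Osmolar gap = measured − calculated = 311 − 279.8 = 31.2 mOsm/kg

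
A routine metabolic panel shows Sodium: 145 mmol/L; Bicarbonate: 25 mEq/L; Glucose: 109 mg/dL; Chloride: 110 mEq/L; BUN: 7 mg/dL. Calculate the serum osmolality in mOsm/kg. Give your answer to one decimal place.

298.6 mOsm/kg

Calculated osmolality = 2·Na + glucose/18 + BUN/2.8
= 2·145 + 109/18 + 7/2.8
= 290 + 6.06 + 2.50
= 298.56 mOsm/kg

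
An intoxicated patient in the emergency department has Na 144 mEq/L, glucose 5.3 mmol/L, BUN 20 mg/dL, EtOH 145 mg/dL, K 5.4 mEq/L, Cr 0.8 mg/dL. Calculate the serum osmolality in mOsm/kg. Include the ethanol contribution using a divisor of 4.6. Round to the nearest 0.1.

332.0 mOsm/kg

Calculated osmolality = 2·Na + glucose + BUN/2.8 + ethanol/4.6
= 2·144 + 5.3 + 20/2.8 + 145/4.6
= 288 + 5.30 + 7.14 + 31.52
= 331.96 mOsm/kg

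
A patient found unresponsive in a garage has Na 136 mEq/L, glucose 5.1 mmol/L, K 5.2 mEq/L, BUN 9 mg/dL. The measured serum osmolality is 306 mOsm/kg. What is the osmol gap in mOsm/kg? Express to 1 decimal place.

Calculated osmolality = 2·Na + glucose + BUN/2.8
= 2·136 + 5.1 + 9/2.8
= 272 + 5.10 + 3.21
= 280.31 mOsm/kg ≈ 280.3 mOsm/kg
Osmolar gap = measured − calculated = 306 − 280.3 = 25.7 mOsm/kg

25.7 mOsm/kg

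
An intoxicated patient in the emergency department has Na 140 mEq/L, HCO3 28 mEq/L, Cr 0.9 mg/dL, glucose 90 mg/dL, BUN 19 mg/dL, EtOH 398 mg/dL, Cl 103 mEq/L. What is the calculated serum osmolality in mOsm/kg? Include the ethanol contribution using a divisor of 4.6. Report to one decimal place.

Calculated osmolality = 2·Na + glucose/18 + BUN/2.8 + ethanol/4.6
= 2·140 + 90/18 + 19/2.8 + 398/4.6
= 280 + 5 + 6.79 + 86.52
= 378.31 mOsm/kg

378.3 mOsm/kg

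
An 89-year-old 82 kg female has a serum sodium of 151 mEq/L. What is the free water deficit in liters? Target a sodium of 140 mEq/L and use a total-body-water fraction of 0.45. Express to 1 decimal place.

2.9 L

TBW = 0.45 · 82 = 36.9 L
Free water deficit = TBW · (Na/140 − 1)
= 36.9 · (151/140 − 1)
= 36.9 · 0.0786
= 2.9 L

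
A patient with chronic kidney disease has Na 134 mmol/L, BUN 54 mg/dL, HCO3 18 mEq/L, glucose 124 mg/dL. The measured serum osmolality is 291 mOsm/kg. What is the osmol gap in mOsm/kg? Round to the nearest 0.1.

Calculated osmolality = 2·Na + glucose/18 + BUN/2.8
= 2·134 + 124/18 + 54/2.8
= 268 + 6.89 + 19.29
= 294.18 mOsm/kg ≈ 294.2 mOsm/kg
Osmolar gap = measured − calculated = 291 − 294.2 = -3.2 mOsm/kg

-3.2 mOsm/kg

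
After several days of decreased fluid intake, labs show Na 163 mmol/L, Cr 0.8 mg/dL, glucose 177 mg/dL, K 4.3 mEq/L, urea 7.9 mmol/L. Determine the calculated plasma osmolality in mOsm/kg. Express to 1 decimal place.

Calculated osmolality = 2·Na + glucose/18 + urea
= 2·163 + 177/18 + 7.9
= 326 + 9.83 + 7.90
= 343.73 mOsm/kg

343.7 mOsm/kg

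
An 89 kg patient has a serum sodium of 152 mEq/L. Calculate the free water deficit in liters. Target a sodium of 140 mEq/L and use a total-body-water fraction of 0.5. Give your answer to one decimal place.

3.8 L

TBW = 0.5 · 89 = 44.5 L
Free water deficit = TBW · (Na/140 − 1)
= 44.5 · (152/140 − 1)
= 44.5 · 0.0857
= 3.81 L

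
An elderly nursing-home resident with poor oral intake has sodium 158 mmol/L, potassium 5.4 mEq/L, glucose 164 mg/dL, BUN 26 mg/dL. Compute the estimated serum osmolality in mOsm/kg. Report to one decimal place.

334.4 mOsm/kg

Calculated osmolality = 2·Na + glucose/18 + BUN/2.8
= 2·158 + 164/18 + 26/2.8
= 316 + 9.11 + 9.29
= 334.4 mOsm/kg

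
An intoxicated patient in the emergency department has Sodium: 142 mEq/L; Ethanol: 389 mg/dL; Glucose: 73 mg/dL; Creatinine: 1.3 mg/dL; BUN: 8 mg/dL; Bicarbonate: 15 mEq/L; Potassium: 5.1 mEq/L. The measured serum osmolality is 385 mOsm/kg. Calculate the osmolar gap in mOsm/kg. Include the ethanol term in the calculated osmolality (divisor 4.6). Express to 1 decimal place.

9.5 mOsm/kg

Calculated osmolality = 2·Na + glucose/18 + BUN/2.8 + ethanol/4.6
= 2·142 + 73/18 + 8/2.8 + 389/4.6
= 284 + 4.06 + 2.86 + 84.57
= 375.49 mOsm/kg ≈ 375.5 mOsm/kg
Osmolar gap = measured − calculated = 385 − 375.5 = 9.5 mOsm/kg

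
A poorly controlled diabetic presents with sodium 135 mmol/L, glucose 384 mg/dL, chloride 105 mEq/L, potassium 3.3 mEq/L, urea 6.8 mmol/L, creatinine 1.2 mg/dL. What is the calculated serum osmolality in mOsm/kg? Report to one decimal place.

Calculated osmolality = 2·Na + glucose/18 + urea
= 2·135 + 384/18 + 6.8
= 270 + 21.33 + 6.80
= 298.13 mOsm/kg

298.1 mOsm/kg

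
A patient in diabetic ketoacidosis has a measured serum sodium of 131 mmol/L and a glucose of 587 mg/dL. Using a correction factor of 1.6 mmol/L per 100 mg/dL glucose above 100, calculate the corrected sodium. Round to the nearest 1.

Corrected Na = measured Na + 1.6 · (glucose − 100)/100
= 131 + 1.6 · (587 − 100)/100
= 131 + 7.8
= 138.8 mmol/L

139 mmol/L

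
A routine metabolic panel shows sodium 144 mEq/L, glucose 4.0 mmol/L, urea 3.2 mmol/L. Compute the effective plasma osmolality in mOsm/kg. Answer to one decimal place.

292.0 mOsm/kg

Effective osmolality excludes urea (freely permeant across cell membranes):
2·Na + glucose
= 2·144 + 4
= 288 + 4
= 292 mOsm/kg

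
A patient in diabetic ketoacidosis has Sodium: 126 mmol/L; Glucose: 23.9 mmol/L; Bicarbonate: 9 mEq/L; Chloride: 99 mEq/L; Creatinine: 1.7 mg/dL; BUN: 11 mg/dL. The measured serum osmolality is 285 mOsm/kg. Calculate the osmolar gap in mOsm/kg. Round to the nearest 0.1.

Calculated osmolality = 2·Na + glucose + BUN/2.8
= 2·126 + 23.9 + 11/2.8
= 252 + 23.90 + 3.93
= 279.83 mOsm/kg ≈ 279.8 mOsm/kg
Osmolar gap = measured − calculated = 285 − 279.8 = 5.2 mOsm/kg

5.2 mOsm/kg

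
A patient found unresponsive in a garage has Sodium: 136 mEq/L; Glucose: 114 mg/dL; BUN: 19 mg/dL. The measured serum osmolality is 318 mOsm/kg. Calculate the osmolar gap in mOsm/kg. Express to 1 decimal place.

32.9 mOsm/kg

Calculated osmolality = 2·Na + glucose/18 + BUN/2.8
= 2·136 + 114/18 + 19/2.8
= 272 + 6.33 + 6.79
= 285.12 mOsm/kg ≈ 285.1 mOsm/kg
Osmolar gap = measured − calculated = 318 − 285.1 = 32.9 mOsm/kg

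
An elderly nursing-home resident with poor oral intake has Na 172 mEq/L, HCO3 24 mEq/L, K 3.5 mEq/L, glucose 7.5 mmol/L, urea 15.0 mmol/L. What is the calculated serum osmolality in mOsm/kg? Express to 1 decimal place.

366.5 mOsm/kg

Calculated osmolality = 2·Na + glucose + urea
= 2·172 + 7.5 + 15
= 344 + 7.50 + 15
= 366.5 mOsm/kg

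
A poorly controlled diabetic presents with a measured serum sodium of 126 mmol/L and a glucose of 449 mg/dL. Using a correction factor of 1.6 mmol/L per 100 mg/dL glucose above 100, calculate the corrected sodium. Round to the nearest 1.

132 mmol/L

Corrected Na = measured Na + 1.6 · (glucose − 100)/100
= 126 + 1.6 · (449 − 100)/100
= 126 + 5.6
= 131.6 mmol/L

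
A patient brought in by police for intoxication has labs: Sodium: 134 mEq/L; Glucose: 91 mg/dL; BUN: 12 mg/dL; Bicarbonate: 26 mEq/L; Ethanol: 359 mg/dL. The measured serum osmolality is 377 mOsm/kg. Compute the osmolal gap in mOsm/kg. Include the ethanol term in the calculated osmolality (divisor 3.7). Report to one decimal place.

2.6 mOsm/kg

Calculated osmolality = 2·Na + glucose/18 + BUN/2.8 + ethanol/3.7
= 2·134 + 91/18 + 12/2.8 + 359/3.7
= 268 + 5.06 + 4.29 + 97.03
= 374.38 mOsm/kg ≈ 374.4 mOsm/kg
Osmolar gap = measured − calculated = 377 − 374.4 = 2.6 mOsm/kg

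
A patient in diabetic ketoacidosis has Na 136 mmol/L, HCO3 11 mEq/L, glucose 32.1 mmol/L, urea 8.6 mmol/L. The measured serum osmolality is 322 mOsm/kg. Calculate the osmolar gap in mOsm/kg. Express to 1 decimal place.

Calculated osmolality = 2·Na + glucose + urea
= 2·136 + 32.1 + 8.6
= 272 + 32.10 + 8.60
= 312.7 mOsm/kg ≈ 312.7 mOsm/kg
Osmolar gap = measured − calculated = 322 − 312.7 = 9.3 mOsm/kg

9.3 mOsm/kg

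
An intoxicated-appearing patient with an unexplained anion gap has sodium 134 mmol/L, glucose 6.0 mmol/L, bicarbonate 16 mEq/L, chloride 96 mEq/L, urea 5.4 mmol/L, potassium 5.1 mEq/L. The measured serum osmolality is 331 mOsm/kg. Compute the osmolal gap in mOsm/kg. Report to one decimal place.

Calculated osmolality = 2·Na + glucose + urea
= 2·134 + 6 + 5.4
= 268 + 6 + 5.40
= 279.4 mOsm/kg ≈ 279.4 mOsm/kg
Osmolar gap = measured − calculated = 331 − 279.4 = 51.6 mOsm/kg

51.6 mOsm/kg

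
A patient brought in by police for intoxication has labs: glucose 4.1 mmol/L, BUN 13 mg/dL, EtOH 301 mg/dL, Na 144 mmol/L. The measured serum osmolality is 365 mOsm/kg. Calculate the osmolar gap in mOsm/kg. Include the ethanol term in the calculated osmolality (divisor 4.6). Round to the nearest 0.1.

Calculated osmolality = 2·Na + glucose + BUN/2.8 + ethanol/4.6
= 2·144 + 4.1 + 13/2.8 + 301/4.6
= 288 + 4.10 + 4.64 + 65.43
= 362.17 mOsm/kg ≈ 362.2 mOsm/kg
Osmolar gap = measured − calculated = 365 − 362.2 = 2.8 mOsm/kg

2.8 mOsm/kg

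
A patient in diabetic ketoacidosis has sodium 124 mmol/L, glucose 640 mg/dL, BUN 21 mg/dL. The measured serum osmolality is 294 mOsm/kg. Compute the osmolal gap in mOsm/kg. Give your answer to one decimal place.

2.9 mOsm/kg

Calculated osmolality = 2·Na + glucose/18 + BUN/2.8
= 2·124 + 640/18 + 21/2.8
= 248 + 35.56 + 7.50
= 291.06 mOsm/kg ≈ 291.1 mOsm/kg
Osmolar gap = measured − calculated = 294 − 291.1 = 2.9 mOsm/kg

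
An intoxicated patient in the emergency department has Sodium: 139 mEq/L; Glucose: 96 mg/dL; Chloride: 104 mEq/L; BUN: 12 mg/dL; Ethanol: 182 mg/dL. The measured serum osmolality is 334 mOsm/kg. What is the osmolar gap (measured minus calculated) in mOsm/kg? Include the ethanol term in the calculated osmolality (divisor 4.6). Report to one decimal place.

Calculated osmolality = 2·Na + glucose/18 + BUN/2.8 + ethanol/4.6
= 2·139 + 96/18 + 12/2.8 + 182/4.6
= 278 + 5.33 + 4.29 + 39.57
= 327.19 mOsm/kg ≈ 327.2 mOsm/kg
Osmolar gap = measured − calculated = 334 − 327.2 = 6.8 mOsm/kg

6.8 mOsm/kg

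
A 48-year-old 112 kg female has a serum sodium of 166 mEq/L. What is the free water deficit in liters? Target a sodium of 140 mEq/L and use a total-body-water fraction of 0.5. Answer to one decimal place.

TBW = 0.5 · 112 = 56 L
Free water deficit = TBW · (Na/140 − 1)
= 56 · (166/140 − 1)
= 56 · 0.1857
= 10.4 L

10.4 L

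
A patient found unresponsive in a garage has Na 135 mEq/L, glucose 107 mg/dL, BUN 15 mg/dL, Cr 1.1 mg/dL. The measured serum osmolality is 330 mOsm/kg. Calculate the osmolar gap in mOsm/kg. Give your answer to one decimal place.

48.7 mOsm/kg

Calculated osmolality = 2·Na + glucose/18 + BUN/2.8
= 2·135 + 107/18 + 15/2.8
= 270 + 5.94 + 5.36
= 281.3 mOsm/kg ≈ 281.3 mOsm/kg
Osmolar gap = measured − calculated = 330 − 281.3 = 48.7 mOsm/kg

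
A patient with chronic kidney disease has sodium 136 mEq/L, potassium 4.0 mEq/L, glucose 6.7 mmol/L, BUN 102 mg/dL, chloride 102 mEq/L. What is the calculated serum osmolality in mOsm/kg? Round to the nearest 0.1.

315.1 mOsm/kg

Calculated osmolality = 2·Na + glucose + BUN/2.8
= 2·136 + 6.7 + 102/2.8
= 272 + 6.70 + 36.43
= 315.13 mOsm/kg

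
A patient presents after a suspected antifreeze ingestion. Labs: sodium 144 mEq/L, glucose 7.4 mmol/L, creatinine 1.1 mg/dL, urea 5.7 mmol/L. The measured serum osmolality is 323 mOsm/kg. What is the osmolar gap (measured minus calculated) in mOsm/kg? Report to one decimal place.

21.9 mOsm/kg

Calculated osmolality = 2·Na + glucose + urea
= 2·144 + 7.4 + 5.7
= 288 + 7.40 + 5.70
= 301.1 mOsm/kg ≈ 301.1 mOsm/kg
Osmolar gap = measured − calculated = 323 − 301.1 = 21.9 mOsm/kg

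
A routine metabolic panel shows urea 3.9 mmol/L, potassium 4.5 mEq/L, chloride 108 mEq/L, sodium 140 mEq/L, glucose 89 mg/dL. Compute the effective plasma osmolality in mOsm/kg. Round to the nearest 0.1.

284.9 mOsm/kg

Effective osmolality excludes urea (freely permeant across cell membranes):
2·Na + glucose/18
= 2·140 + 89/18
= 280 + 4.94
= 284.94 mOsm/kg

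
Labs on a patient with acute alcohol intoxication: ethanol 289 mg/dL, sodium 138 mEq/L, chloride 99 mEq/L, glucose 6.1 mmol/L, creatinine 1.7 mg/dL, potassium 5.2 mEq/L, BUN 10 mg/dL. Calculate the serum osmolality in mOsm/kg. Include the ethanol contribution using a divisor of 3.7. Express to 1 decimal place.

363.8 mOsm/kg

Calculated osmolality = 2·Na + glucose + BUN/2.8 + ethanol/3.7
= 2·138 + 6.1 + 10/2.8 + 289/3.7
= 276 + 6.10 + 3.57 + 78.11
= 363.78 mOsm/kg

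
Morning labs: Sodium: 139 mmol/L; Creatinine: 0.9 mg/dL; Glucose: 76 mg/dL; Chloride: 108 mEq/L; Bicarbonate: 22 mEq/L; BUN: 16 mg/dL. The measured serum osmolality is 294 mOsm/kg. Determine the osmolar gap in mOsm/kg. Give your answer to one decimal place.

6.1 mOsm/kg

Calculated osmolality = 2·Na + glucose/18 + BUN/2.8
= 2·139 + 76/18 + 16/2.8
= 278 + 4.22 + 5.71
= 287.93 mOsm/kg ≈ 287.9 mOsm/kg
Osmolar gap = measured − calculated = 294 − 287.9 = 6.1 mOsm/kg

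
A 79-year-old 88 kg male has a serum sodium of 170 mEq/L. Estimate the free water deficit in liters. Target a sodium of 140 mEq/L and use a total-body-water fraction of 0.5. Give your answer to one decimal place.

TBW = 0.5 · 88 = 44 L
Free water deficit = TBW · (Na/140 − 1)
= 44 · (170/140 − 1)
= 44 · 0.2143
= 9.43 L

9.4 L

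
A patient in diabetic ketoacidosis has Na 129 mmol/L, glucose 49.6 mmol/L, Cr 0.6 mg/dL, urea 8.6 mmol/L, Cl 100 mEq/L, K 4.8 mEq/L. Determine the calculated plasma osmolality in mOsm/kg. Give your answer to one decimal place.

Calculated osmolality = 2·Na + glucose + urea
= 2·129 + 49.6 + 8.6
= 258 + 49.60 + 8.60
= 316.2 mOsm/kg

316.2 mOsm/kg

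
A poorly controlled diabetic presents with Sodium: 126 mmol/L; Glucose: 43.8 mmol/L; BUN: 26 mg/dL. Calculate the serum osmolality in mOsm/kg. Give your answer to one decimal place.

Calculated osmolality = 2·Na + glucose + BUN/2.8
= 2·126 + 43.8 + 26/2.8
= 252 + 43.80 + 9.29
= 305.09 mOsm/kg

305.1 mOsm/kg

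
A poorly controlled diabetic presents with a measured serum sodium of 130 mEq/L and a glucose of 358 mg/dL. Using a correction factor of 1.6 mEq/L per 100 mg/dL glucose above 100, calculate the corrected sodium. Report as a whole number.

Corrected Na = measured Na + 1.6 · (glucose − 100)/100
= 130 + 1.6 · (358 − 100)/100
= 130 + 4.1
= 134.1 mEq/L

134 mEq/L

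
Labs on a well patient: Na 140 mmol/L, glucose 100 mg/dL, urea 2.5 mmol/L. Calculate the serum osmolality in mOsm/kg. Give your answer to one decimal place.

Calculated osmolality = 2·Na + glucose/18 + urea
= 2·140 + 100/18 + 2.5
= 280 + 5.56 + 2.50
= 288.06 mOsm/kg

288.1 mOsm/kg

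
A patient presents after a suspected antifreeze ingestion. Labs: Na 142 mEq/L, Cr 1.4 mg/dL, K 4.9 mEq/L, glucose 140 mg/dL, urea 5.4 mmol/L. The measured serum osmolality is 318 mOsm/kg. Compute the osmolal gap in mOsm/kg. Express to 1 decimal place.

20.8 mOsm/kg

Calculated osmolality = 2·Na + glucose/18 + urea
= 2·142 + 140/18 + 5.4
= 284 + 7.78 + 5.40
= 297.18 mOsm/kg ≈ 297.2 mOsm/kg
Osmolar gap = measured − calculated = 318 − 297.2 = 20.8 mOsm/kg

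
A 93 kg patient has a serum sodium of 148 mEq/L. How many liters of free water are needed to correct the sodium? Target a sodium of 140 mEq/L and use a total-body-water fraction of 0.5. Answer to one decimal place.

2.7 L

TBW = 0.5 · 93 = 46.5 L
Free water deficit = TBW · (Na/140 − 1)
= 46.5 · (148/140 − 1)
= 46.5 · 0.0571
= 2.66 L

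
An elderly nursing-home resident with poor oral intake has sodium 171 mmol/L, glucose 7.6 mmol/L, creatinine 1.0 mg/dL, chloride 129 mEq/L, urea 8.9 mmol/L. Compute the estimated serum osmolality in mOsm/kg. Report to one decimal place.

358.5 mOsm/kg

Calculated osmolality = 2·Na + glucose + urea
= 2·171 + 7.6 + 8.9
= 342 + 7.60 + 8.90
= 358.5 mOsm/kg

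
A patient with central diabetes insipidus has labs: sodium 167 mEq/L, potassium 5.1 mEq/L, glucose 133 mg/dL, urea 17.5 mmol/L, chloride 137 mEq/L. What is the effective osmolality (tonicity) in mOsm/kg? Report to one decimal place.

341.4 mOsm/kg

Effective osmolality excludes urea (freely permeant across cell membranes):
2·Na + glucose/18
= 2·167 + 133/18
= 334 + 7.39
= 341.39 mOsm/kg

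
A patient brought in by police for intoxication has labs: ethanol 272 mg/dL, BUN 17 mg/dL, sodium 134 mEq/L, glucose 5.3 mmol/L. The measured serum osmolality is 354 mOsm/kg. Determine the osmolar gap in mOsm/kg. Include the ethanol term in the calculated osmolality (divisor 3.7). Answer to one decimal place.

Calculated osmolality = 2·Na + glucose + BUN/2.8 + ethanol/3.7
= 2·134 + 5.3 + 17/2.8 + 272/3.7
= 268 + 5.30 + 6.07 + 73.51
= 352.88 mOsm/kg ≈ 352.9 mOsm/kg
Osmolar gap = measured − calculated = 354 − 352.9 = 1.1 mOsm/kg

1.1 mOsm/kg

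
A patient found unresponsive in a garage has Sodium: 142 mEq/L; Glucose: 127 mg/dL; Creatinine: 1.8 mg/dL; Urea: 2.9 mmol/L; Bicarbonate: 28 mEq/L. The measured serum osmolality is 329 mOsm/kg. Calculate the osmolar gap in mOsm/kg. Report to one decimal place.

35.0 mOsm/kg

Calculated osmolality = 2·Na + glucose/18 + urea
= 2·142 + 127/18 + 2.9
= 284 + 7.06 + 2.90
= 293.96 mOsm/kg ≈ 294.0 mOsm/kg
Osmolar gap = measured − calculated = 329 − 294.0 = 35.0 mOsm/kg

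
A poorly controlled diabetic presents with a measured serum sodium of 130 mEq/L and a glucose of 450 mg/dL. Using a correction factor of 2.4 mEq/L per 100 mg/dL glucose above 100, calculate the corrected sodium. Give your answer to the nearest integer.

138 mEq/L

Corrected Na = measured Na + 2.4 · (glucose − 100)/100
= 130 + 2.4 · (450 − 100)/100
= 130 + 8.4
= 138.4 mEq/L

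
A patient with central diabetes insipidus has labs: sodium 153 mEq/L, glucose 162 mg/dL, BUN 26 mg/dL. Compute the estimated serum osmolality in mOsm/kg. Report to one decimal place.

Calculated osmolality = 2·Na + glucose/18 + BUN/2.8
= 2·153 + 162/18 + 26/2.8
= 306 + 9 + 9.29
= 324.29 mOsm/kg

324.3 mOsm/kg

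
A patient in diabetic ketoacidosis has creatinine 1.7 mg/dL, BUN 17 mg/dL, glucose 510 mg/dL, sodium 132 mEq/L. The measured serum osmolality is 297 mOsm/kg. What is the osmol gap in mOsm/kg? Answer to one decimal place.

-1.4 mOsm/kg

Calculated osmolality = 2·Na + glucose/18 + BUN/2.8
= 2·132 + 510/18 + 17/2.8
= 264 + 28.33 + 6.07
= 298.4 mOsm/kg ≈ 298.4 mOsm/kg
Osmolar gap = measured − calculated = 297 − 298.4 = -1.4 mOsm/kg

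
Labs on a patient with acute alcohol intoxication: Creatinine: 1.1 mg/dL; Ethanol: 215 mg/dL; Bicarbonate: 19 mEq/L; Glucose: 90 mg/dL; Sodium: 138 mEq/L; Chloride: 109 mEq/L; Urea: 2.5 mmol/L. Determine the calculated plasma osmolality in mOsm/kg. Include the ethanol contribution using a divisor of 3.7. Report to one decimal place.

341.6 mOsm/kg

Calculated osmolality = 2·Na + glucose/18 + urea + ethanol/3.7
= 2·138 + 90/18 + 2.5 + 215/3.7
= 276 + 5 + 2.50 + 58.11
= 341.61 mOsm/kg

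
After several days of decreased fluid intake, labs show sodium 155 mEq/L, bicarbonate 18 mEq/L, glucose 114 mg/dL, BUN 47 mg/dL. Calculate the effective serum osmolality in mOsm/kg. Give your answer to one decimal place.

316.3 mOsm/kg

Effective osmolality excludes urea (freely permeant across cell membranes):
2·Na + glucose/18
= 2·155 + 114/18
= 310 + 6.33
= 316.33 mOsm/kg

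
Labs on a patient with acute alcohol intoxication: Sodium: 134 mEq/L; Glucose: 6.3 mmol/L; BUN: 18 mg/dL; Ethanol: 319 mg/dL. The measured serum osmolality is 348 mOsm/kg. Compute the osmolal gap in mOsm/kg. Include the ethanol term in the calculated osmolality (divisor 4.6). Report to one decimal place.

Calculated osmolality = 2·Na + glucose + BUN/2.8 + ethanol/4.6
= 2·134 + 6.3 + 18/2.8 + 319/4.6
= 268 + 6.30 + 6.43 + 69.35
= 350.08 mOsm/kg ≈ 350.1 mOsm/kg
Osmolar gap = measured − calculated = 348 − 350.1 = -2.1 mOsm/kg

-2.1 mOsm/kg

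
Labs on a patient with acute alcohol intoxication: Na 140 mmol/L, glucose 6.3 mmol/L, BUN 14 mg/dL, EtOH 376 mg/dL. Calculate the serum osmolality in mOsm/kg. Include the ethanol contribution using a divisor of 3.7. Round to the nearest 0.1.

Calculated osmolality = 2·Na + glucose + BUN/2.8 + ethanol/3.7
= 2·140 + 6.3 + 14/2.8 + 376/3.7
= 280 + 6.30 + 5 + 101.62
= 392.92 mOsm/kg

392.9 mOsm/kg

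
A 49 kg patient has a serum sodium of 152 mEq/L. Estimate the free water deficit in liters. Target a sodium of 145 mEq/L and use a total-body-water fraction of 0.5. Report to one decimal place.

1.2 L

TBW = 0.5 · 49 = 24.5 L
Free water deficit = TBW · (Na/145 − 1)
= 24.5 · (152/145 − 1)
= 24.5 · 0.0483
= 1.18 L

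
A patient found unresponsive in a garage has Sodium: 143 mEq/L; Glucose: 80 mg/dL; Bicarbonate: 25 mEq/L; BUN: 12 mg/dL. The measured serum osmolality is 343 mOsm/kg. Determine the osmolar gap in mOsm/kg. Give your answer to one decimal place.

48.3 mOsm/kg

Calculated osmolality = 2·Na + glucose/18 + BUN/2.8
= 2·143 + 80/18 + 12/2.8
= 286 + 4.44 + 4.29
= 294.73 mOsm/kg ≈ 294.7 mOsm/kg
Osmolar gap = measured − calculated = 343 − 294.7 = 48.3 mOsm/kg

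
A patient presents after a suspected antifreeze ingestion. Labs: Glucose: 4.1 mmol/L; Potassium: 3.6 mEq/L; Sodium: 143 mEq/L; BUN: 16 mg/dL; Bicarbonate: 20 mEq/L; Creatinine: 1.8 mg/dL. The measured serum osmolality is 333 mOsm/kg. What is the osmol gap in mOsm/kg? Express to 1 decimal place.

Calculated osmolality = 2·Na + glucose + BUN/2.8
= 2·143 + 4.1 + 16/2.8
= 286 + 4.10 + 5.71
= 295.81 mOsm/kg ≈ 295.8 mOsm/kg
Osmolar gap = measured − calculated = 333 − 295.8 = 37.2 mOsm/kg

37.2 mOsm/kg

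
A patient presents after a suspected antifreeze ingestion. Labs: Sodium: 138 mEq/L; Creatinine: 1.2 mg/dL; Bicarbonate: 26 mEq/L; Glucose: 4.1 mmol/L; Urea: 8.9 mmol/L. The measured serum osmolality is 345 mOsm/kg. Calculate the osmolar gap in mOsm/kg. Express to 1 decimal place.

Calculated osmolality = 2·Na + glucose + urea
= 2·138 + 4.1 + 8.9
= 276 + 4.10 + 8.90
= 289 mOsm/kg ≈ 289.0 mOsm/kg
Osmolar gap = measured − calculated = 345 − 289.0 = 56.0 mOsm/kg

56.0 mOsm/kg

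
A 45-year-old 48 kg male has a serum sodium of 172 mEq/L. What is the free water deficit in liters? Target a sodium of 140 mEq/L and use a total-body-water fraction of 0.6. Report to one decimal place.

6.6 L

TBW = 0.6 · 48 = 28.8 L
Free water deficit = TBW · (Na/140 − 1)
= 28.8 · (172/140 − 1)
= 28.8 · 0.2286
= 6.58 L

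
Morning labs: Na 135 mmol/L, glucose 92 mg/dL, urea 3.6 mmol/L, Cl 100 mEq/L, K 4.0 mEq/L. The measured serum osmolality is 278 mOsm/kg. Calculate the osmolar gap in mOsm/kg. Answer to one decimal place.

Calculated osmolality = 2·Na + glucose/18 + urea
= 2·135 + 92/18 + 3.6
= 270 + 5.11 + 3.60
= 278.71 mOsm/kg ≈ 278.7 mOsm/kg
Osmolar gap = measured − calculated = 278 − 278.7 = -0.7 mOsm/kg

-0.7 mOsm/kg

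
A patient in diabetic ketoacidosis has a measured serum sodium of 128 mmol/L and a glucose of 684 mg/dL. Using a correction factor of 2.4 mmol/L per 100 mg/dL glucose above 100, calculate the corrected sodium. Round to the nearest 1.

142 mmol/L

Corrected Na = measured Na + 2.4 · (glucose − 100)/100
= 128 + 2.4 · (684 − 100)/100
= 128 + 14
= 142 mmol/L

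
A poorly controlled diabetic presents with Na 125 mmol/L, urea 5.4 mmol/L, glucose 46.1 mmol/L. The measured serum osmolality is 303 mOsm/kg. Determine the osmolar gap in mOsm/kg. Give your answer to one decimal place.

1.5 mOsm/kg

Calculated osmolality = 2·Na + glucose + urea
= 2·125 + 46.1 + 5.4
= 250 + 46.10 + 5.40
= 301.5 mOsm/kg ≈ 301.5 mOsm/kg
Osmolar gap = measured − calculated = 303 − 301.5 = 1.5 mOsm/kg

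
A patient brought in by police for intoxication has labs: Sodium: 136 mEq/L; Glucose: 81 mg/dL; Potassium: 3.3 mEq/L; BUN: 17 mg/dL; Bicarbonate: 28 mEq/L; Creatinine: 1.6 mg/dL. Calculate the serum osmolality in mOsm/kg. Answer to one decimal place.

282.6 mOsm/kg

Calculated osmolality = 2·Na + glucose/18 + BUN/2.8
= 2·136 + 81/18 + 17/2.8
= 272 + 4.50 + 6.07
= 282.57 mOsm/kg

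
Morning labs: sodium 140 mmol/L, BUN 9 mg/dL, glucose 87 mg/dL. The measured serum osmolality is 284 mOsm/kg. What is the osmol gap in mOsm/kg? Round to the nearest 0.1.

-4.0 mOsm/kg

Calculated osmolality = 2·Na + glucose/18 + BUN/2.8
= 2·140 + 87/18 + 9/2.8
= 280 + 4.83 + 3.21
= 288.04 mOsm/kg ≈ 288.0 mOsm/kg
Osmolar gap = measured − calculated = 284 − 288.0 = -4.0 mOsm/kg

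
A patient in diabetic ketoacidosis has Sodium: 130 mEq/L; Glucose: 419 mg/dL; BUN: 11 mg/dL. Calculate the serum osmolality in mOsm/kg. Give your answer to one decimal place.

287.2 mOsm/kg

Calculated osmolality = 2·Na + glucose/18 + BUN/2.8
= 2·130 + 419/18 + 11/2.8
= 260 + 23.28 + 3.93
= 287.21 mOsm/kg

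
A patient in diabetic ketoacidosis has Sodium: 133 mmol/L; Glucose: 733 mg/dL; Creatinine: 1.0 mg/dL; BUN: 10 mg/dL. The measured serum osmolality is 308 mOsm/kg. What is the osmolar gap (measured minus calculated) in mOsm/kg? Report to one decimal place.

Calculated osmolality = 2·Na + glucose/18 + BUN/2.8
= 2·133 + 733/18 + 10/2.8
= 266 + 40.72 + 3.57
= 310.29 mOsm/kg ≈ 310.3 mOsm/kg
Osmolar gap = measured − calculated = 308 − 310.3 = -2.3 mOsm/kg

-2.3 mOsm/kg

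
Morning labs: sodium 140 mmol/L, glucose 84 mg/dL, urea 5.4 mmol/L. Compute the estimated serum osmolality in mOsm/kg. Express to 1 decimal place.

Calculated osmolality = 2·Na + glucose/18 + urea
= 2·140 + 84/18 + 5.4
= 280 + 4.67 + 5.40
= 290.07 mOsm/kg

290.1 mOsm/kg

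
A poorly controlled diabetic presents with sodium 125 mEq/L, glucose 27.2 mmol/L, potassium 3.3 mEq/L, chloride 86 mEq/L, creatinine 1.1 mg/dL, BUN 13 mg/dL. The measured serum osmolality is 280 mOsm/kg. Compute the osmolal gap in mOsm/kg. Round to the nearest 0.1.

Calculated osmolality = 2·Na + glucose + BUN/2.8
= 2·125 + 27.2 + 13/2.8
= 250 + 27.20 + 4.64
= 281.84 mOsm/kg ≈ 281.8 mOsm/kg
Osmolar gap = measured − calculated = 280 − 281.8 = -1.8 mOsm/kg

-1.8 mOsm/kg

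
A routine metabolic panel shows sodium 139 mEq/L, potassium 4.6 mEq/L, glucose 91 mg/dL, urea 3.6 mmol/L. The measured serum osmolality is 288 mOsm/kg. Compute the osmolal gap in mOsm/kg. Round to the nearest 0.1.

1.3 mOsm/kg

Calculated osmolality = 2·Na + glucose/18 + urea
= 2·139 + 91/18 + 3.6
= 278 + 5.06 + 3.60
= 286.66 mOsm/kg ≈ 286.7 mOsm/kg
Osmolar gap = measured − calculated = 288 − 286.7 = 1.3 mOsm/kg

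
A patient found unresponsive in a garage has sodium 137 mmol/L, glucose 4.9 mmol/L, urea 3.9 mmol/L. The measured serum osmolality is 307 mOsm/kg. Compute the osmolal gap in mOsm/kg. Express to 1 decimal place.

24.2 mOsm/kg

Calculated osmolality = 2·Na + glucose + urea
= 2·137 + 4.9 + 3.9
= 274 + 4.90 + 3.90
= 282.8 mOsm/kg ≈ 282.8 mOsm/kg
Osmolar gap = measured − calculated = 307 − 282.8 = 24.2 mOsm/kg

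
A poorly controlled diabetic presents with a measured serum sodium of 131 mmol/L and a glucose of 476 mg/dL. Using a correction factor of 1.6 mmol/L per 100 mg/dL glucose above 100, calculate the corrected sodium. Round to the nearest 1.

Corrected Na = measured Na + 1.6 · (glucose − 100)/100
= 131 + 1.6 · (476 − 100)/100
= 131 + 6
= 137 mmol/L

137 mmol/L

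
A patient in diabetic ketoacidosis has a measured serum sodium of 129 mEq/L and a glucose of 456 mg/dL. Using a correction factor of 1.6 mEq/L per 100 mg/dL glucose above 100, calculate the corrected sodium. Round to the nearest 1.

Corrected Na = measured Na + 1.6 · (glucose − 100)/100
= 129 + 1.6 · (456 − 100)/100
= 129 + 5.7
= 134.7 mEq/L

135 mEq/L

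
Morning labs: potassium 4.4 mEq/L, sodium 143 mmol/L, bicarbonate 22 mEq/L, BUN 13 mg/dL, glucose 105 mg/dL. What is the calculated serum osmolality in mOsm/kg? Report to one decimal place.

296.5 mOsm/kg

Calculated osmolality = 2·Na + glucose/18 + BUN/2.8
= 2·143 + 105/18 + 13/2.8
= 286 + 5.83 + 4.64
= 296.47 mOsm/kg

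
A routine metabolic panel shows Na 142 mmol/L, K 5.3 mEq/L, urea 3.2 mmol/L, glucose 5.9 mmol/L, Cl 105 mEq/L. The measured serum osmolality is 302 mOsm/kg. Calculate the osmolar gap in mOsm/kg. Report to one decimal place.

8.9 mOsm/kg

Calculated osmolality = 2·Na + glucose + urea
= 2·142 + 5.9 + 3.2
= 284 + 5.90 + 3.20
= 293.1 mOsm/kg ≈ 293.1 mOsm/kg
Osmolar gap = measured − calculated = 302 − 293.1 = 8.9 mOsm/kg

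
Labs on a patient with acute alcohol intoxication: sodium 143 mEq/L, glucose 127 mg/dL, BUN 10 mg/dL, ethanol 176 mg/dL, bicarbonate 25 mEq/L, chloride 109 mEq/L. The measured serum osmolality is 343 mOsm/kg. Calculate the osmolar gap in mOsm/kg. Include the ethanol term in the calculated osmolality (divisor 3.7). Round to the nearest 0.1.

-1.2 mOsm/kg

Calculated osmolality = 2·Na + glucose/18 + BUN/2.8 + ethanol/3.7
= 2·143 + 127/18 + 10/2.8 + 176/3.7
= 286 + 7.06 + 3.57 + 47.57
= 344.2 mOsm/kg ≈ 344.2 mOsm/kg
Osmolar gap = measured − calculated = 343 − 344.2 = -1.2 mOsm/kg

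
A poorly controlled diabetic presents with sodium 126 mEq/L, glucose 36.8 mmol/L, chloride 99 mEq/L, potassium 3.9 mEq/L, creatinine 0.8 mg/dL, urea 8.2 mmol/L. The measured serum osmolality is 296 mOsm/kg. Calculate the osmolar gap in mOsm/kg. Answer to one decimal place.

-1.0 mOsm/kg

Calculated osmolality = 2·Na + glucose + urea
= 2·126 + 36.8 + 8.2
= 252 + 36.80 + 8.20
= 297 mOsm/kg ≈ 297.0 mOsm/kg
Osmolar gap = measured − calculated = 296 − 297.0 = -1.0 mOsm/kg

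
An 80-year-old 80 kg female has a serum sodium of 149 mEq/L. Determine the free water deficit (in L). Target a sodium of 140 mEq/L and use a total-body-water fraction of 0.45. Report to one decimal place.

TBW = 0.45 · 80 = 36 L
Free water deficit = TBW · (Na/140 − 1)
= 36 · (149/140 − 1)
= 36 · 0.0643
= 2.31 L

2.3 L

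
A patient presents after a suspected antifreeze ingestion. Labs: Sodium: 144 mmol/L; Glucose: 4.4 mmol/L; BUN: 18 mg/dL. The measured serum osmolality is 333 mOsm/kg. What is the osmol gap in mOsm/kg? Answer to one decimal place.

Calculated osmolality = 2·Na + glucose + BUN/2.8
= 2·144 + 4.4 + 18/2.8
= 288 + 4.40 + 6.43
= 298.83 mOsm/kg ≈ 298.8 mOsm/kg
Osmolar gap = measured − calculated = 333 − 298.8 = 34.2 mOsm/kg

34.2 mOsm/kg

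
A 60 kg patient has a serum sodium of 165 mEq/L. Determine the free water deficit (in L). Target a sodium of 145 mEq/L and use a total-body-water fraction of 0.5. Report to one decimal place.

4.1 L

TBW = 0.5 · 60 = 30 L
Free water deficit = TBW · (Na/145 − 1)
= 30 · (165/145 − 1)
= 30 · 0.1379
= 4.14 L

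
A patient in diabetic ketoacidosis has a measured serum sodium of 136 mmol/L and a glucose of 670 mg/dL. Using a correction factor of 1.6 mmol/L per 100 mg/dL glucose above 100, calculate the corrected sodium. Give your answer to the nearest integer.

Corrected Na = measured Na + 1.6 · (glucose − 100)/100
= 136 + 1.6 · (670 − 100)/100
= 136 + 9.1
= 145.1 mmol/L

145 mmol/L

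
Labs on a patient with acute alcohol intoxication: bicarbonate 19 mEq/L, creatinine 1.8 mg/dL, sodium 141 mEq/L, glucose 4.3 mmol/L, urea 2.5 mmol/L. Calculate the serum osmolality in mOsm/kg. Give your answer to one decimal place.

Calculated osmolality = 2·Na + glucose + urea
= 2·141 + 4.3 + 2.5
= 282 + 4.30 + 2.50
= 288.8 mOsm/kg

288.8 mOsm/kg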